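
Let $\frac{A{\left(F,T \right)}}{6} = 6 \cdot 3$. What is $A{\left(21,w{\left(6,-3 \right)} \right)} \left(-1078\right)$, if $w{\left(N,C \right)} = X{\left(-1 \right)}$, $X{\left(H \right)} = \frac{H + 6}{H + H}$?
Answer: $-116424$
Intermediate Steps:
$X{\left(H \right)} = \frac{6 + H}{2 H}$
$w{\left(N,C \right)} = - \frac{5}{2}$ ($w{\left(N,C \right)} = \frac{6 - 1}{2 \left(-1\right)} = \frac{1}{2} \left(-1\right) 5 = - \frac{5}{2}$)
$A{\left(F,T \right)} = 108$ ($A{\left(F,T \right)} = 6 \cdot 6 \cdot 3 = 6 \cdot 18 = 108$)
$A{\left(21,w{\left(6,-3 \right)} \right)} \left(-1078\right) = 108 \left(-1078\right) = -116424$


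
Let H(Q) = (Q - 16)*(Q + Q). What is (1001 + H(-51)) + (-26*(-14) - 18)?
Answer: 8181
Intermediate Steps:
H(Q) = 2*Q*(-16 + Q) (H(Q) = (-16 + Q)*(2*Q) = 2*Q*(-16 + Q))
(1001 + H(-51)) + (-26*(-14) - 18) = (1001 + 2*(-51)*(-16 - 51)) + (-26*(-14) - 18) = (1001 + 2*(-51)*(-67)) + (364 - 18) = (1001 + 6834) + 346 = 7835 + 346 = 8181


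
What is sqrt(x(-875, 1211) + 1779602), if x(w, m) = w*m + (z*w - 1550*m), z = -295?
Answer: 2*I*sqrt(224737) ≈ 948.13*I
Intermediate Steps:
x(w, m) = -1550*m - 295*w + m*w (x(w, m) = w*m + (-295*w - 1550*m) = m*w + (-1550*m - 295*w) = -1550*m - 295*w + m*w)
sqrt(x(-875, 1211) + 1779602) = sqrt((-1550*1211 - 295*(-875) + 1211*(-875)) + 1779602) = sqrt((-1877050 + 258125 - 1059625) + 1779602) = sqrt(-2678550 + 1779602) = sqrt(-898948) = 2*I*sqrt(224737)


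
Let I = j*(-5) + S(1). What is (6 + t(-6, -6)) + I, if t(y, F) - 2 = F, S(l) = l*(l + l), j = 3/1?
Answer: -11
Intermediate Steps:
j = 3 (j = 3*1 = 3)
S(l) = 2*l² (S(l) = l*(2*l) = 2*l²)
t(y, F) = 2 + F
I = -13 (I = 3*(-5) + 2*1² = -15 + 2*1 = -15 + 2 = -13)
(6 + t(-6, -6)) + I = (6 + (2 - 6)) - 13 = (6 - 4) - 13 = 2 - 13 = -11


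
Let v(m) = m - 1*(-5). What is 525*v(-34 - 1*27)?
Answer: -29400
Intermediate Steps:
v(m) = 5 + m (v(m) = m + 5 = 5 + m)
525*v(-34 - 1*27) = 525*(5 + (-34 - 1*27)) = 525*(5 + (-34 - 27)) = 525*(5 - 61) = 525*(-56) = -29400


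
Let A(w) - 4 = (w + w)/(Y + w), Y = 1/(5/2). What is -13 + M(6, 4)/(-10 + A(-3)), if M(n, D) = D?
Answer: -169/12 ≈ -14.083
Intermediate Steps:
Y = 2/5 (Y = 1/(5*(1/2)) = 1/(5/2) = 2/5 ≈ 0.40000)
A(w) = 4 + 2*w/(2/5 + w) (A(w) = 4 + (w + w)/(2/5 + w) = 4 + (2*w)/(2/5 + w) = 4 + 2*w/(2/5 + w))
-13 + M(6, 4)/(-10 + A(-3)) = -13 + 4/(-10 + 2*(4 + 15*(-3))/(2 + 5*(-3))) = -13 + 4/(-10 + 2*(4 - 45)/(2 - 15)) = -13 + 4/(-10 + 2*(-41)/(-13)) = -13 + 4/(-10 + 2*(-1/13)*(-41)) = -13 + 4/(-10 + 82/13) = -13 + 4/(-48/13) = -13 - 13/48*4 = -13 - 13/12 = -169/12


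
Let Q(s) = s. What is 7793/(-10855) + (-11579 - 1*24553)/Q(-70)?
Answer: 7833347/15197 ≈ 515.45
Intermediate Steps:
7793/(-10855) + (-11579 - 1*24553)/Q(-70) = 7793/(-10855) + (-11579 - 1*24553)/(-70) = 7793*(-1/10855) + (-11579 - 24553)*(-1/70) = -7793/10855 - 36132*(-1/70) = -7793/10855 + 18066/35 = 7833347/15197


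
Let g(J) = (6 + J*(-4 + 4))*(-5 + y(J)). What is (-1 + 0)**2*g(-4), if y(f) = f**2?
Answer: 66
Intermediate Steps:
g(J) = -30 + 6*J**2 (g(J) = (6 + J*(-4 + 4))*(-5 + J**2) = (6 + J*0)*(-5 + J**2) = (6 + 0)*(-5 + J**2) = 6*(-5 + J**2) = -30 + 6*J**2)
(-1 + 0)**2*g(-4) = (-1 + 0)**2*(-30 + 6*(-4)**2) = (-1)**2*(-30 + 6*16) = 1*(-30 + 96) = 1*66 = 66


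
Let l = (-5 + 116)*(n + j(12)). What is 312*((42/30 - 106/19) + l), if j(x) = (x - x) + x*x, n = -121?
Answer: 75547056/95 ≈ 7.9523e+5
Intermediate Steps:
j(x) = x**2 (j(x) = 0 + x**2 = x**2)
l = 2553 (l = (-5 + 116)*(-121 + 12**2) = 111*(-121 + 144) = 111*23 = 2553)
312*((42/30 - 106/19) + l) = 312*((42/30 - 106/19) + 2553) = 312*((42*(1/30) - 106*1/19) + 2553) = 312*((7/5 - 106/19) + 2553) = 312*(-397/95 + 2553) = 312*(242138/95) = 75547056/95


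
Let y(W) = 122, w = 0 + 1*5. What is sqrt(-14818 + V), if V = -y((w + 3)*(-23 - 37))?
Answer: 6*I*sqrt(415) ≈ 122.23*I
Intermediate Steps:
w = 5 (w = 0 + 5 = 5)
V = -122 (V = -1*122 = -122)
sqrt(-14818 + V) = sqrt(-14818 - 122) = sqrt(-14940) = 6*I*sqrt(415)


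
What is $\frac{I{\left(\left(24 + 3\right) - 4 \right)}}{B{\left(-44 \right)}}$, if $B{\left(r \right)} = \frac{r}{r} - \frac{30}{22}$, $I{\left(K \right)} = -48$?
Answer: $132$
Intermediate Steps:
$B{\left(r \right)} = - \frac{4}{11}$ ($B{\left(r \right)} = 1 - \frac{15}{11} = - \frac{4}{11}$)
$\frac{I{\left(\left(24 + 3\right) - 4 \right)}}{B{\left(-44 \right)}} = - \frac{48}{- \frac{4}{11}} = \left(-48\right) \left(- \frac{11}{4}\right) = 132$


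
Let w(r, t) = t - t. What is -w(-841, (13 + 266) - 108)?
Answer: 0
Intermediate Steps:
w(r, t) = 0
-w(-841, (13 + 266) - 108) = -1*0 = 0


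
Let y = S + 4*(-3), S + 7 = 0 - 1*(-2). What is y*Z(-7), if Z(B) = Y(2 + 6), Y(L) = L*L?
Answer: -1088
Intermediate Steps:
Y(L) = L²
S = -5 (S = -7 + (0 - 1*(-2)) = -7 + (0 + 2) = -7 + 2 = -5)
y = -17 (y = -5 + 4*(-3) = -5 - 12 = -17)
Z(B) = 64 (Z(B) = (2 + 6)² = 8² = 64)
y*Z(-7) = -17*64 = -1088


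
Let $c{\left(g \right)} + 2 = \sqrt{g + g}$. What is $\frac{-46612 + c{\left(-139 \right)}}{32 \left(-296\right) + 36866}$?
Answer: $- \frac{23307}{13697} + \frac{i \sqrt{278}}{27394} \approx -1.7016 + 0.00060865 i$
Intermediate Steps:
$c{\left(g \right)} = -2 + \sqrt{2} \sqrt{g}$ ($c{\left(g \right)} = -2 + \sqrt{g + g} = -2 + \sqrt{2 g} = -2 + \sqrt{2} \sqrt{g}$)
$\frac{-46612 + c{\left(-139 \right)}}{32 \left(-296\right) + 36866} = \frac{-46612 - \left(2 - \sqrt{2} \sqrt{-139}\right)}{32 \left(-296\right) + 36866} = \frac{-46612 - \left(2 - \sqrt{2} i \sqrt{139}\right)}{-9472 + 36866} = \frac{-46612 - \left(2 - i \sqrt{278}\right)}{27394} = \left(-46614 + i \sqrt{278}\right) \frac{1}{27394} = - \frac{23307}{13697} + \frac{i \sqrt{278}}{27394}$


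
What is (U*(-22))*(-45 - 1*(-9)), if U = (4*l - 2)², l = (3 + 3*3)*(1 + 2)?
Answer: 15969888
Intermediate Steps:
l = 36 (l = (3 + 9)*3 = 12*3 = 36)
U = 20164 (U = (4*36 - 2)² = (144 - 2)² = 142² = 20164)
(U*(-22))*(-45 - 1*(-9)) = (20164*(-22))*(-45 - 1*(-9)) = -443608*(-45 + 9) = -443608*(-36) = 15969888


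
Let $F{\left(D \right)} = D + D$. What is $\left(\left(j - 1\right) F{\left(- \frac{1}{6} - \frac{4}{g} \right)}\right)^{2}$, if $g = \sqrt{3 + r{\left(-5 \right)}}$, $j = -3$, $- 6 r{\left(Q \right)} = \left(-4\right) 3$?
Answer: $\frac{9296}{45} + \frac{256 \sqrt{5}}{15} \approx 244.74$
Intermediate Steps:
$r{\left(Q \right)} = 2$ ($r{\left(Q \right)} = - \frac{\left(-4\right) 3}{6} = \left(- \frac{1}{6}\right) \left(-12\right) = 2$)
$g = \sqrt{5}$ ($g = \sqrt{3 + 2} = \sqrt{5} \approx 2.2361$)
$F{\left(D \right)} = 2 D$
$\left(\left(j - 1\right) F{\left(- \frac{1}{6} - \frac{4}{g} \right)}\right)^{2} = \left(\left(-3 - 1\right) 2 \left(- \frac{1}{6} - \frac{4}{\sqrt{5}}\right)\right)^{2} = \left(- 4 \cdot 2 \left(\left(-1\right) \frac{1}{6} - 4 \frac{\sqrt{5}}{5}\right)\right)^{2} = \left(- 4 \cdot 2 \left(- \frac{1}{6} - \frac{4 \sqrt{5}}{5}\right)\right)^{2} = \left(- 4 \left(- \frac{1}{3} - \frac{8 \sqrt{5}}{5}\right)\right)^{2} = \left(\frac{4}{3} + \frac{32 \sqrt{5}}{5}\right)^{2}$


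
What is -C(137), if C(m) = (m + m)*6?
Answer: -1644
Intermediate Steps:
C(m) = 12*m (C(m) = (2*m)*6 = 12*m)
-C(137) = -12*137 = -1*1644 = -1644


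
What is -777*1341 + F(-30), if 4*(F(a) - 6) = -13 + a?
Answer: -4167847/4 ≈ -1.0420e+6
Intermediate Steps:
F(a) = 11/4 + a/4 (F(a) = 6 + (-13 + a)/4 = 6 + (-13/4 + a/4) = 11/4 + a/4)
-777*1341 + F(-30) = -777*1341 + (11/4 + (¼)*(-30)) = -1041957 + (11/4 - 15/2) = -1041957 - 19/4 = -4167847/4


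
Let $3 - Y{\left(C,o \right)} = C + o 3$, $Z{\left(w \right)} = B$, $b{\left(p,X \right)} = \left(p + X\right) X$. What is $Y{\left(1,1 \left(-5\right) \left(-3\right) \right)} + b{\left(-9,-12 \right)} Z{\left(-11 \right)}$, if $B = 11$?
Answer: $2729$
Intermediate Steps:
$b{\left(p,X \right)} = X \left(X + p\right)$ ($b{\left(p,X \right)} = \left(X + p\right) X = X \left(X + p\right)$)
$Z{\left(w \right)} = 11$
$Y{\left(C,o \right)} = 3 - C - 3 o$ ($Y{\left(C,o \right)} = 3 - \left(C + o 3\right) = 3 - \left(C + 3 o\right) = 3 - C - 3 o$)
$Y{\left(1,1 \left(-5\right) \left(-3\right) \right)} + b{\left(-9,-12 \right)} Z{\left(-11 \right)} = \left(3 - 1 - 3 \cdot 1 \left(-5\right) \left(-3\right)\right) + - 12 \left(-12 - 9\right) 11 = \left(3 - 1 - 3 \left(\left(-5\right) \left(-3\right)\right)\right) + \left(-12\right) \left(-21\right) 11 = \left(3 - 1 - 45\right) + 252 \cdot 11 = \left(3 - 1 - 45\right) + 2772 = -43 + 2772 = 2729$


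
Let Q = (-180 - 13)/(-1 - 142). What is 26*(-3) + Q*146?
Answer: 17024/143 ≈ 119.05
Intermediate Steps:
Q = 193/143 (Q = -193/(-143) = -193*(-1/143) = 193/143 ≈ 1.3496)
26*(-3) + Q*146 = 26*(-3) + (193/143)*146 = -78 + 28178/143 = 17024/143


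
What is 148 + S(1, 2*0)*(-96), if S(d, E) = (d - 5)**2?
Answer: -1388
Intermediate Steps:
S(d, E) = (-5 + d)**2
148 + S(1, 2*0)*(-96) = 148 + (-5 + 1)**2*(-96) = 148 + (-4)**2*(-96) = 148 + 16*(-96) = 148 - 1536 = -1388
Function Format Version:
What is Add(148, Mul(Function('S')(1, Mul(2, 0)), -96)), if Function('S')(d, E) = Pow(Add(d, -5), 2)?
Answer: -1388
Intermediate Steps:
Function('S')(d, E) = Pow(Add(-5, d), 2)
Add(148, Mul(Function('S')(1, Mul(2, 0)), -96)) = Add(148, Mul(Pow(Add(-5, 1), 2), -96)) = Add(148, Mul(Pow(-4, 2), -96)) = Add(148, Mul(16, -96)) = Add(148, -1536) = -1388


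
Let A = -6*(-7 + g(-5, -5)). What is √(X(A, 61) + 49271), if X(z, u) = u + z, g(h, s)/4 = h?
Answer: √49494 ≈ 222.47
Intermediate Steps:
g(h, s) = 4*h
A = 162 (A = -6*(-7 + 4*(-5)) = -6*(-7 - 20) = -6*(-27) = 162)
√(X(A, 61) + 49271) = √((61 + 162) + 49271) = √(223 + 49271) = √49494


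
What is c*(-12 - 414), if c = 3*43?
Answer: -54954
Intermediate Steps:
c = 129
c*(-12 - 414) = 129*(-12 - 414) = 129*(-426) = -54954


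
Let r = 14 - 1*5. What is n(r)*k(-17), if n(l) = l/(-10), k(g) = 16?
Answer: -72/5 ≈ -14.400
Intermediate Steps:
r = 9 (r = 14 - 5 = 9)
n(l) = -l/10 (n(l) = l*(-⅒) = -l/10)
n(r)*k(-17) = -⅒*9*16 = -9/10*16 = -72/5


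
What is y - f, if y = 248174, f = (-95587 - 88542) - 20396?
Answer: 452699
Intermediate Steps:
f = -204525 (f = -184129 - 20396 = -204525)
y - f = 248174 - 1*(-204525) = 248174 + 204525 = 452699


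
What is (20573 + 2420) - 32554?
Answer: -9561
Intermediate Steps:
(20573 + 2420) - 32554 = 22993 - 32554 = -9561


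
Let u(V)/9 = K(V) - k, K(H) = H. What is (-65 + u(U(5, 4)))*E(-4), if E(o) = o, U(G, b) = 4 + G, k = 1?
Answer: -28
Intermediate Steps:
u(V) = -9 + 9*V (u(V) = 9*(V - 1*1) = 9*(V - 1) = 9*(-1 + V) = -9 + 9*V)
(-65 + u(U(5, 4)))*E(-4) = (-65 + (-9 + 9*(4 + 5)))*(-4) = (-65 + (-9 + 9*9))*(-4) = (-65 + (-9 + 81))*(-4) = (-65 + 72)*(-4) = 7*(-4) = -28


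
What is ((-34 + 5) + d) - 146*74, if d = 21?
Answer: -10812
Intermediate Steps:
((-34 + 5) + d) - 146*74 = ((-34 + 5) + 21) - 146*74 = (-29 + 21) - 10804 = -8 - 10804 = -10812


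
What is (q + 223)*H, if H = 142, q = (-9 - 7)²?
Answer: 68018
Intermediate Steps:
q = 256 (q = (-16)² = 256)
(q + 223)*H = (256 + 223)*142 = 479*142 = 68018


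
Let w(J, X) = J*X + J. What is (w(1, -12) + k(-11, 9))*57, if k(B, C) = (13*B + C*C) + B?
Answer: -4788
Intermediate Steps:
k(B, C) = C² + 14*B (k(B, C) = (13*B + C²) + B = (C² + 13*B) + B = C² + 14*B)
w(J, X) = J + J*X
(w(1, -12) + k(-11, 9))*57 = (1*(1 - 12) + (9² + 14*(-11)))*57 = (1*(-11) + (81 - 154))*57 = (-11 - 73)*57 = -84*57 = -4788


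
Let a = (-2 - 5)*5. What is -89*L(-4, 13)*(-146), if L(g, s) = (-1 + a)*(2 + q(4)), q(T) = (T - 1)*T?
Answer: -6548976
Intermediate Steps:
a = -35 (a = -7*5 = -35)
q(T) = T*(-1 + T) (q(T) = (-1 + T)*T = T*(-1 + T))
L(g, s) = -504 (L(g, s) = (-1 - 35)*(2 + 4*(-1 + 4)) = -36*(2 + 4*3) = -36*(2 + 12) = -36*14 = -504)
-89*L(-4, 13)*(-146) = -89*(-504)*(-146) = 44856*(-146) = -6548976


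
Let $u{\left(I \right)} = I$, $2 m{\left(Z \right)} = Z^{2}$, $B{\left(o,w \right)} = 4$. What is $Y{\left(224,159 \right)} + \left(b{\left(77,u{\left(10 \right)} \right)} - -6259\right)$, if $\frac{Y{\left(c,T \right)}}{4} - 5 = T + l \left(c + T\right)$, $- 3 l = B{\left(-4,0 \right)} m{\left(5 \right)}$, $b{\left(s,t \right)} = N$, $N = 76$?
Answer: $- \frac{55627}{3} \approx -18542.0$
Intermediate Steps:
$m{\left(Z \right)} = \frac{Z^{2}}{2}$
$b{\left(s,t \right)} = 76$
$l = - \frac{50}{3}$ ($l = - \frac{4 \frac{5^{2}}{2}}{3} = - \frac{4 \cdot \frac{1}{2} \cdot 25}{3} = - \frac{4 \cdot \frac{25}{2}}{3} = \left(- \frac{1}{3}\right) 50 = - \frac{50}{3} \approx -16.667$)
$Y{\left(c,T \right)} = 20 - \frac{200 c}{3} - \frac{188 T}{3}$ ($Y{\left(c,T \right)} = 20 + 4 \left(T - \frac{50 \left(c + T\right)}{3}\right) = 20 + 4 \left(T - \frac{50 \left(T + c\right)}{3}\right) = 20 + 4 \left(T - \left(\frac{50 T}{3} + \frac{50 c}{3}\right)\right) = 20 + 4 \left(- \frac{50 c}{3} - \frac{47 T}{3}\right) = 20 - \left(\frac{188 T}{3} + \frac{200 c}{3}\right) = 20 - \frac{200 c}{3} - \frac{188 T}{3}$)
$Y{\left(224,159 \right)} + \left(b{\left(77,u{\left(10 \right)} \right)} - -6259\right) = \left(20 - \frac{44800}{3} - 9964\right) + \left(76 - -6259\right) = \left(20 - \frac{44800}{3} - 9964\right) + \left(76 + 6259\right) = - \frac{74632}{3} + 6335 = - \frac{55627}{3}$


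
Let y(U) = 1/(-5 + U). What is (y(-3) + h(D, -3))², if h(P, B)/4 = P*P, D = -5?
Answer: 638401/64 ≈ 9975.0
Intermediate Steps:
h(P, B) = 4*P² (h(P, B) = 4*(P*P) = 4*P²)
(y(-3) + h(D, -3))² = (1/(-5 - 3) + 4*(-5)²)² = (1/(-8) + 4*25)² = (-⅛ + 100)² = (799/8)² = 638401/64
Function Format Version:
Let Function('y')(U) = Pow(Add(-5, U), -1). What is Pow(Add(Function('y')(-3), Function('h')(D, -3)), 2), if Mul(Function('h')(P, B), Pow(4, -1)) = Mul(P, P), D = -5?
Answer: Rational(638401, 64) ≈ 9975.0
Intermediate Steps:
Function('h')(P, B) = Mul(4, Pow(P, 2)) (Function('h')(P, B) = Mul(4, Mul(P, P)) = Mul(4, Pow(P, 2)))
Pow(Add(Function('y')(-3), Function('h')(D, -3)), 2) = Pow(Add(Pow(Add(-5, -3), -1), Mul(4, Pow(-5, 2))), 2) = Pow(Add(Pow(-8, -1), Mul(4, 25)), 2) = Pow(Add(Rational(-1, 8), 100), 2) = Pow(Rational(799, 8), 2) = Rational(638401, 64)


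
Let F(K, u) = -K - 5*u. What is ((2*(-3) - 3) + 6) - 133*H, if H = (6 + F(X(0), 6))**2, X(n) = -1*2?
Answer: -64375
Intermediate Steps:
X(n) = -2
H = 484 (H = (6 + (-1*(-2) - 5*6))**2 = (6 + (2 - 30))**2 = (6 - 28)**2 = (-22)**2 = 484)
((2*(-3) - 3) + 6) - 133*H = ((2*(-3) - 3) + 6) - 133*484 = ((-6 - 3) + 6) - 64372 = (-9 + 6) - 64372 = -3 - 64372 = -64375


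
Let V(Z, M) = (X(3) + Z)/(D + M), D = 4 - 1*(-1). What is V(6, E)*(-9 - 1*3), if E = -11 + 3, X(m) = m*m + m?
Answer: 72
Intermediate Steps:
X(m) = m + m² (X(m) = m² + m = m + m²)
D = 5 (D = 4 + 1 = 5)
E = -8
V(Z, M) = (12 + Z)/(5 + M) (V(Z, M) = (3*(1 + 3) + Z)/(5 + M) = (3*4 + Z)/(5 + M) = (12 + Z)/(5 + M))
V(6, E)*(-9 - 1*3) = ((12 + 6)/(5 - 8))*(-9 - 1*3) = (18/(-3))*(-9 - 3) = -⅓*18*(-12) = -6*(-12) = 72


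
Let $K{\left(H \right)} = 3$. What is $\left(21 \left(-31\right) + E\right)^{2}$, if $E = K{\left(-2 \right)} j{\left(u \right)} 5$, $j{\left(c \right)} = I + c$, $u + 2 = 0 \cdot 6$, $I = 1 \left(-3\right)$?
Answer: $527076$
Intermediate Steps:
$I = -3$
$u = -2$ ($u = -2 + 0 \cdot 6 = -2 + 0 = -2$)
$j{\left(c \right)} = -3 + c$
$E = -75$ ($E = 3 \left(-3 - 2\right) 5 = 3 \left(-5\right) 5 = \left(-15\right) 5 = -75$)
$\left(21 \left(-31\right) + E\right)^{2} = \left(21 \left(-31\right) - 75\right)^{2} = \left(-651 - 75\right)^{2} = \left(-726\right)^{2} = 527076$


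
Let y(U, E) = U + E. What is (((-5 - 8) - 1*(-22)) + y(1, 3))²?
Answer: 169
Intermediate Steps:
y(U, E) = E + U
(((-5 - 8) - 1*(-22)) + y(1, 3))² = (((-5 - 8) - 1*(-22)) + (3 + 1))² = ((-13 + 22) + 4)² = (9 + 4)² = 13² = 169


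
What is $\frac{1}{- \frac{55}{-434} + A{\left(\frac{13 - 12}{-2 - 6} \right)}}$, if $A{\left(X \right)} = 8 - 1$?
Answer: $\frac{434}{3093} \approx 0.14032$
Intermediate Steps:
$A{\left(X \right)} = 7$ ($A{\left(X \right)} = 8 - 1 = 7$)
$\frac{1}{- \frac{55}{-434} + A{\left(\frac{13 - 12}{-2 - 6} \right)}} = \frac{1}{- \frac{55}{-434} + 7} = \frac{1}{\left(-55\right) \left(- \frac{1}{434}\right) + 7} = \frac{1}{\frac{55}{434} + 7} = \frac{1}{\frac{3093}{434}} = \frac{434}{3093}$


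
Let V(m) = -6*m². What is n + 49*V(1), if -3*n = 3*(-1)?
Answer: -293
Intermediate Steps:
n = 1 (n = -(-1) = -⅓*(-3) = 1)
n + 49*V(1) = 1 + 49*(-6*1²) = 1 + 49*(-6*1) = 1 + 49*(-6) = 1 - 294 = -293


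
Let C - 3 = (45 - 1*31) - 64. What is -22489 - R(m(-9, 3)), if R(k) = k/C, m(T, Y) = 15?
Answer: -1056968/47 ≈ -22489.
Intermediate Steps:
C = -47 (C = 3 + ((45 - 1*31) - 64) = 3 + ((45 - 31) - 64) = 3 + (14 - 64) = 3 - 50 = -47)
R(k) = -k/47 (R(k) = k/(-47) = k*(-1/47) = -k/47)
-22489 - R(m(-9, 3)) = -22489 - (-1)*15/47 = -22489 - 1*(-15/47) = -22489 + 15/47 = -1056968/47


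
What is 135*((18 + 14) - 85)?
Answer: -7155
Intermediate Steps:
135*((18 + 14) - 85) = 135*(32 - 85) = 135*(-53) = -7155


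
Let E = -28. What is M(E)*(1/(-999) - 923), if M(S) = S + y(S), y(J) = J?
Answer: 51636368/999 ≈ 51688.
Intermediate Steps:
M(S) = 2*S (M(S) = S + S = 2*S)
M(E)*(1/(-999) - 923) = (2*(-28))*(1/(-999) - 923) = -56*(-1/999 - 923) = -56*(-922078/999) = 51636368/999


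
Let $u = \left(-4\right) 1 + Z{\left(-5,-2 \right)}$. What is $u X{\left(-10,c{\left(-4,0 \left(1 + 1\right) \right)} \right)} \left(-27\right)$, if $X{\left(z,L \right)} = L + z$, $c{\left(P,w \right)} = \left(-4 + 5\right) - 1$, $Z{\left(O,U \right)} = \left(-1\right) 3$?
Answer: $-1890$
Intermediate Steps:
$Z{\left(O,U \right)} = -3$
$c{\left(P,w \right)} = 0$ ($c{\left(P,w \right)} = 1 - 1 = 0$)
$u = -7$ ($u = \left(-4\right) 1 - 3 = -4 - 3 = -7$)
$u X{\left(-10,c{\left(-4,0 \left(1 + 1\right) \right)} \right)} \left(-27\right) = - 7 \left(0 - 10\right) \left(-27\right) = \left(-7\right) \left(-10\right) \left(-27\right) = 70 \left(-27\right) = -1890$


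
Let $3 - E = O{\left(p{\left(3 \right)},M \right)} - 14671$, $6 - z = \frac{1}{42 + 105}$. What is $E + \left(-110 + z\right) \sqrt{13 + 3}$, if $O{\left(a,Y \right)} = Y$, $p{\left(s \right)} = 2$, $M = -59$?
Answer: $\frac{2104595}{147} \approx 14317.0$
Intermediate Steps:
$z = \frac{881}{147}$ ($z = 6 - \frac{1}{42 + 105} = 6 - \frac{1}{147} = \frac{881}{147} \approx 5.9932$)
$E = 14733$ ($E = 3 - \left(-59 - 14671\right) = 3 - -14730 = 3 + 14730 = 14733$)
$E + \left(-110 + z\right) \sqrt{13 + 3} = 14733 + \left(-110 + \frac{881}{147}\right) \sqrt{13 + 3} = 14733 - \frac{15289 \sqrt{16}}{147} = 14733 - \frac{61156}{147} = \frac{2104595}{147}$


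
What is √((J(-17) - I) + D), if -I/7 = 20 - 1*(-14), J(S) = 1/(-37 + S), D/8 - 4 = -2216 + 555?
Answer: I*√4217838/18 ≈ 114.1*I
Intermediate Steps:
D = -13256 (D = 32 + 8*(-2216 + 555) = 32 + 8*(-1661) = 32 - 13288 = -13256)
I = -238 (I = -7*(20 - 1*(-14)) = -7*(20 + 14) = -7*34 = -238)
√((J(-17) - I) + D) = √((1/(-37 - 17) - 1*(-238)) - 13256) = √((1/(-54) + 238) - 13256) = √((-1/54 + 238) - 13256) = √(12851/54 - 13256) = √(-702973/54) = I*√4217838/18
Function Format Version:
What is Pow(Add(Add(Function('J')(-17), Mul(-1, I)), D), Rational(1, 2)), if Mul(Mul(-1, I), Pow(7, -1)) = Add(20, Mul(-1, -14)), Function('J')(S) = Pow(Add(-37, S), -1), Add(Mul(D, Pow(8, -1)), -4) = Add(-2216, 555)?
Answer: Mul(Rational(1, 18), I, Pow(4217838, Rational(1, 2))) ≈ Mul(114.10, I)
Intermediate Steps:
D = -13256 (D = Add(32, Mul(8, Add(-2216, 555))) = Add(32, Mul(8, -1661)) = Add(32, -13288) = -13256)
I = -238 (I = Mul(-7, Add(20, Mul(-1, -14))) = Mul(-7, Add(20, 14)) = Mul(-7, 34) = -238)
Pow(Add(Add(Function('J')(-17), Mul(-1, I)), D), Rational(1, 2)) = Pow(Add(Add(Pow(Add(-37, -17), -1), Mul(-1, -238)), -13256), Rational(1, 2)) = Pow(Add(Add(Pow(-54, -1), 238), -13256), Rational(1, 2)) = Pow(Add(Add(Rational(-1, 54), 238), -13256), Rational(1, 2)) = Pow(Add(Rational(12851, 54), -13256), Rational(1, 2)) = Pow(Rational(-702973, 54), Rational(1, 2)) = Mul(Rational(1, 18), I, Pow(4217838, Rational(1, 2)))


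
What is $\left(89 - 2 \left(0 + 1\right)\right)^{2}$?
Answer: $7569$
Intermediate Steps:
$\left(89 - 2 \left(0 + 1\right)\right)^{2} = \left(89 - 2\right)^{2} = 87^{2} = 7569$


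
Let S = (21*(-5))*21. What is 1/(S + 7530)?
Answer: 1/5325 ≈ 0.00018779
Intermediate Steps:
S = -2205 (S = -105*21 = -2205)
1/(S + 7530) = 1/(-2205 + 7530) = 1/5325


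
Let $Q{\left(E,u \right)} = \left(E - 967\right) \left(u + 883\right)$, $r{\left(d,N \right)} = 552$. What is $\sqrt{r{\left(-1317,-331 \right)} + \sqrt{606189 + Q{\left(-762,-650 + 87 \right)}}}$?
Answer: $\sqrt{552 + \sqrt{52909}} \approx 27.965$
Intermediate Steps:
$Q{\left(E,u \right)} = \left(-967 + E\right) \left(883 + u\right)$
$\sqrt{r{\left(-1317,-331 \right)} + \sqrt{606189 + Q{\left(-762,-650 + 87 \right)}}} = \sqrt{552 + \sqrt{606189 - \left(1526707 + 1729 \left(-650 + 87\right)\right)}} = \sqrt{552 + \sqrt{606189 - 553280}} = \sqrt{552 + \sqrt{52909}}$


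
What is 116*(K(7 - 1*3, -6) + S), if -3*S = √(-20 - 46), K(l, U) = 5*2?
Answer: 1160 - 116*I*√66/3 ≈ 1160.0 - 314.13*I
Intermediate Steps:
K(l, U) = 10
S = -I*√66/3 (S = -√(-20 - 46)/3 = -I*√66/3 ≈ -2.708*I)
116*(K(7 - 1*3, -6) + S) = 116*(10 - I*√66/3) = 1160 - 116*I*√66/3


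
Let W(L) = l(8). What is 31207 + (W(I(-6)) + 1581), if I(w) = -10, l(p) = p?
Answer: 32796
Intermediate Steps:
W(L) = 8
31207 + (W(I(-6)) + 1581) = 31207 + (8 + 1581) = 31207 + 1589 = 32796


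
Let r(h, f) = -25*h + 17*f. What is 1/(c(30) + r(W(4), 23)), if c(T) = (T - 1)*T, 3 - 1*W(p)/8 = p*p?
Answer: 1/3861 ≈ 0.00025900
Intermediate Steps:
W(p) = 24 - 8*p² (W(p) = 24 - 8*p*p = 24 - 8*p²)
c(T) = T*(-1 + T) (c(T) = (-1 + T)*T = T*(-1 + T))
1/(c(30) + r(W(4), 23)) = 1/(30*(-1 + 30) + (-25*(24 - 8*4²) + 17*23)) = 1/(30*29 + (-25*(24 - 8*16) + 391)) = 1/(870 + (-25*(24 - 128) + 391)) = 1/(870 + (-25*(-104) + 391)) = 1/(870 + (2600 + 391)) = 1/(870 + 2991) = 1/3861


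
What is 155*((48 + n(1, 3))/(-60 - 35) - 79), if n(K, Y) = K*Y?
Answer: -234236/19 ≈ -12328.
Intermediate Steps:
155*((48 + n(1, 3))/(-60 - 35) - 79) = 155*((48 + 1*3)/(-60 - 35) - 79) = 155*((48 + 3)/(-95) - 79) = 155*(51*(-1/95) - 79) = 155*(-51/95 - 79) = 155*(-7556/95) = -234236/19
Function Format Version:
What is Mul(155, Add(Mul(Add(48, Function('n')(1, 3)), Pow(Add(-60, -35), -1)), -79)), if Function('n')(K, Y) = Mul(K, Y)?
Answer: Rational(-234236, 19) ≈ -12328.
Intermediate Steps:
Mul(155, Add(Mul(Add(48, Function('n')(1, 3)), Pow(Add(-60, -35), -1)), -79)) = Mul(155, Add(Mul(Add(48, Mul(1, 3)), Pow(Add(-60, -35), -1)), -79)) = Mul(155, Add(Mul(Add(48, 3), Pow(-95, -1)), -79)) = Mul(155, Add(Mul(51, Rational(-1, 95)), -79)) = Mul(155, Add(Rational(-51, 95), -79)) = Mul(155, Rational(-7556, 95)) = Rational(-234236, 19)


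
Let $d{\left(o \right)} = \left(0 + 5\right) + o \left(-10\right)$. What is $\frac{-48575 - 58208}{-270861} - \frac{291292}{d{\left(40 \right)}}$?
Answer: $\frac{78941821697}{106990095} \approx 737.84$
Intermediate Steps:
$d{\left(o \right)} = 5 - 10 o$
$\frac{-48575 - 58208}{-270861} - \frac{291292}{d{\left(40 \right)}} = \frac{-48575 - 58208}{-270861} - \frac{291292}{5 - 400} = \left(-48575 - 58208\right) \left(- \frac{1}{270861}\right) - \frac{291292}{5 - 400} = \left(-106783\right) \left(- \frac{1}{270861}\right) - \frac{291292}{-395} = \frac{106783}{270861} - - \frac{291292}{395} = \frac{106783}{270861} + \frac{291292}{395} = \frac{78941821697}{106990095}$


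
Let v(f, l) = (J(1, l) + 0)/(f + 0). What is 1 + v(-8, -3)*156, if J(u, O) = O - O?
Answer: 1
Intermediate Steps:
J(u, O) = 0
v(f, l) = 0 (v(f, l) = (0 + 0)/(f + 0) = 0/f = 0)
1 + v(-8, -3)*156 = 1 + 0*156 = 1 + 0 = 1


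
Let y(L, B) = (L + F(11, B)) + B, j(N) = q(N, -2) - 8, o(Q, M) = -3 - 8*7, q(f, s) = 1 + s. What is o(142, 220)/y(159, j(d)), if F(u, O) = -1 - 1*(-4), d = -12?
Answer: -59/153 ≈ -0.38562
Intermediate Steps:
F(u, O) = 3 (F(u, O) = -1 + 4 = 3)
o(Q, M) = -59 (o(Q, M) = -3 - 56 = -59)
j(N) = -9 (j(N) = (1 - 2) - 8 = -1 - 8 = -9)
y(L, B) = 3 + B + L (y(L, B) = (L + 3) + B = (3 + L) + B = 3 + B + L)
o(142, 220)/y(159, j(d)) = -59/(3 - 9 + 159) = -59/153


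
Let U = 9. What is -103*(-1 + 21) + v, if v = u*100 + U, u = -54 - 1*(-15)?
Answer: -5951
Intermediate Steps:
u = -39 (u = -54 + 15 = -39)
v = -3891 (v = -39*100 + 9 = -3900 + 9 = -3891)
-103*(-1 + 21) + v = -103*(-1 + 21) - 3891 = -103*20 - 3891 = -2060 - 3891 = -5951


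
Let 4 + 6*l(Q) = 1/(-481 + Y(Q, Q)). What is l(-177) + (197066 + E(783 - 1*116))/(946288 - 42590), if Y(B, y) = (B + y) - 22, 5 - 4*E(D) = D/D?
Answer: -173788494/387234593 ≈ -0.44879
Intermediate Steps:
E(D) = 1 (E(D) = 5/4 - D/(4*D) = 5/4 - ¼*1 = 5/4 - ¼ = 1)
Y(B, y) = -22 + B + y
l(Q) = -⅔ + 1/(6*(-503 + 2*Q)) (l(Q) = -⅔ + 1/(6*(-481 + (-22 + Q + Q))) = -⅔ + 1/(6*(-481 + (-22 + 2*Q))) = -⅔ + 1/(6*(-503 + 2*Q)))
l(-177) + (197066 + E(783 - 1*116))/(946288 - 42590) = (2013 - 8*(-177))/(6*(-503 + 2*(-177))) + (197066 + 1)/(946288 - 42590) = (2013 + 1416)/(6*(-503 - 354)) + 197067/903698 = (⅙)*3429/(-857) + 197067*(1/903698) = (⅙)*(-1/857)*3429 + 197067/903698 = -1143/1714 + 197067/903698 = -173788494/387234593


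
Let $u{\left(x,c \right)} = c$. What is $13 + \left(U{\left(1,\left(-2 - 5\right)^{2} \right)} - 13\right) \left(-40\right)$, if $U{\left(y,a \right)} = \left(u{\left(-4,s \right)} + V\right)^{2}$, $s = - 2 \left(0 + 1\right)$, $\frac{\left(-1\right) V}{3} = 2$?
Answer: $-2027$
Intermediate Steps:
$V = -6$ ($V = \left(-3\right) 2 = -6$)
$s = -2$ ($s = \left(-2\right) 1 = -2$)
$U{\left(y,a \right)} = 64$ ($U{\left(y,a \right)} = \left(-2 - 6\right)^{2} = \left(-8\right)^{2} = 64$)
$13 + \left(U{\left(1,\left(-2 - 5\right)^{2} \right)} - 13\right) \left(-40\right) = 13 + \left(64 - 13\right) \left(-40\right) = 13 + 51 \left(-40\right) = 13 - 2040 = -2027$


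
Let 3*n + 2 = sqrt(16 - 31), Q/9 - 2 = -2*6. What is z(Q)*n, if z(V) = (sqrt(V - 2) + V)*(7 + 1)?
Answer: 16*(2 - I*sqrt(15))*(45 - I*sqrt(23))/3 ≈ 380.94 - 980.67*I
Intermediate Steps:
Q = -90 (Q = 18 + 9*(-2*6) = 18 + 9*(-12) = 18 - 108 = -90)
z(V) = 8*V + 8*sqrt(-2 + V) (z(V) = (sqrt(-2 + V) + V)*8 = (V + sqrt(-2 + V))*8 = 8*V + 8*sqrt(-2 + V))
n = -2/3 + I*sqrt(15)/3 (n = -2/3 + sqrt(16 - 31)/3 = -2/3 + sqrt(-15)/3 = -2/3 + (I*sqrt(15))/3 = -2/3 + I*sqrt(15)/3 ≈ -0.66667 + 1.291*I)
z(Q)*n = (8*(-90) + 8*sqrt(-2 - 90))*(-2/3 + I*sqrt(15)/3) = (-720 + 8*sqrt(-92))*(-2/3 + I*sqrt(15)/3) = (-720 + 8*(2*I*sqrt(23)))*(-2/3 + I*sqrt(15)/3) = (-720 + 16*I*sqrt(23))*(-2/3 + I*sqrt(15)/3)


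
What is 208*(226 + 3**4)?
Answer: 63856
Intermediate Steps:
208*(226 + 3**4) = 208*(226 + 81) = 208*307 = 63856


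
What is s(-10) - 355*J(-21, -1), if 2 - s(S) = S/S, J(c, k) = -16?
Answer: 5681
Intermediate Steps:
s(S) = 1 (s(S) = 2 - S/S = 2 - 1*1 = 2 - 1 = 1)
s(-10) - 355*J(-21, -1) = 1 - 355*(-16) = 1 + 5680 = 5681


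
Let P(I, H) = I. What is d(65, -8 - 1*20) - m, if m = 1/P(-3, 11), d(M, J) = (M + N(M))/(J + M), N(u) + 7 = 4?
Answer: 223/111 ≈ 2.0090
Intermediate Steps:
N(u) = -3 (N(u) = -7 + 4 = -3)
d(M, J) = (-3 + M)/(J + M) (d(M, J) = (M - 3)/(J + M) = (-3 + M)/(J + M))
m = -⅓ (m = 1/(-3) = -⅓ ≈ -0.33333)
d(65, -8 - 1*20) - m = (-3 + 65)/((-8 - 1*20) + 65) - 1*(-⅓) = 62/((-8 - 20) + 65) + ⅓ = 62/(-28 + 65) + ⅓ = 62/37 + ⅓ = 223/111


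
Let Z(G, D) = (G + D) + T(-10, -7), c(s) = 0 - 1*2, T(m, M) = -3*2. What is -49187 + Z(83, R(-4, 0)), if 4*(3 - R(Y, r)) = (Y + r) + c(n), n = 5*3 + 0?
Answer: -98211/2 ≈ -49106.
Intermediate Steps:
T(m, M) = -6
n = 15 (n = 15 + 0 = 15)
c(s) = -2 (c(s) = 0 - 2 = -2)
R(Y, r) = 7/2 - Y/4 - r/4 (R(Y, r) = 3 - ((Y + r) - 2)/4 = 3 - (-2 + Y + r)/4 = 3 + (½ - Y/4 - r/4) = 7/2 - Y/4 - r/4)
Z(G, D) = -6 + D + G (Z(G, D) = (G + D) - 6 = (D + G) - 6 = -6 + D + G)
-49187 + Z(83, R(-4, 0)) = -49187 + (-6 + (7/2 - ¼*(-4) - ¼*0) + 83) = -49187 + (-6 + (7/2 + 1 + 0) + 83) = -49187 + (-6 + 9/2 + 83) = -49187 + 163/2 = -98211/2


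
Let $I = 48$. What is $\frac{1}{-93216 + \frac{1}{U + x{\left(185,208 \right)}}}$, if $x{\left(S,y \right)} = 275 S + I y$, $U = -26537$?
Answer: $- \frac{34322}{3199359551} \approx -1.0728 \cdot 10^{-5}$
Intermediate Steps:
$x{\left(S,y \right)} = 48 y + 275 S$ ($x{\left(S,y \right)} = 275 S + 48 y = 48 y + 275 S$)
$\frac{1}{-93216 + \frac{1}{U + x{\left(185,208 \right)}}} = \frac{1}{-93216 + \frac{1}{-26537 + \left(48 \cdot 208 + 275 \cdot 185\right)}} = \frac{1}{-93216 + \frac{1}{-26537 + \left(9984 + 50875\right)}} = \frac{1}{-93216 + \frac{1}{-26537 + 60859}} = \frac{1}{-93216 + \frac{1}{34322}} = \frac{1}{- \frac{3199359551}{34322}} = - \frac{34322}{3199359551}$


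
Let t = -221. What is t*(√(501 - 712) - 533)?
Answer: 117793 - 221*I*√211 ≈ 1.1779e+5 - 3210.2*I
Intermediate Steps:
t*(√(501 - 712) - 533) = -221*(√(501 - 712) - 533) = -221*(√(-211) - 533) = -221*(I*√211 - 533) = -221*(-533 + I*√211) = 117793 - 221*I*√211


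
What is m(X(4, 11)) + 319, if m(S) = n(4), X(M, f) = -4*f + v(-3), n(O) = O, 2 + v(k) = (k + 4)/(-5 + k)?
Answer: 323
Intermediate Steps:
v(k) = -2 + (4 + k)/(-5 + k) (v(k) = -2 + (k + 4)/(-5 + k) = -2 + (4 + k)/(-5 + k))
X(M, f) = -17/8 - 4*f (X(M, f) = -4*f + (14 - 1*(-3))/(-5 - 3) = -4*f + (14 + 3)/(-8) = -4*f - ⅛*17 = -4*f - 17/8 = -17/8 - 4*f)
m(S) = 4
m(X(4, 11)) + 319 = 4 + 319 = 323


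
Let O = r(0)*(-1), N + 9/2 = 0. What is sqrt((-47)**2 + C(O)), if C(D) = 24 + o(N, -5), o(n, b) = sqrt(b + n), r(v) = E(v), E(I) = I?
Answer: sqrt(8932 + 2*I*sqrt(38))/2 ≈ 47.255 + 0.032613*I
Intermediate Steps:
r(v) = v
N = -9/2 (N = -9/2 + 0 = -9/2 ≈ -4.5000)
O = 0 (O = 0*(-1) = 0)
C(D) = 24 + I*sqrt(38)/2 (C(D) = 24 + sqrt(-5 - 9/2) = 24 + sqrt(-19/2) = 24 + I*sqrt(38)/2)
sqrt((-47)**2 + C(O)) = sqrt((-47)**2 + (24 + I*sqrt(38)/2)) = sqrt(2209 + (24 + I*sqrt(38)/2)) = sqrt(2233 + I*sqrt(38)/2)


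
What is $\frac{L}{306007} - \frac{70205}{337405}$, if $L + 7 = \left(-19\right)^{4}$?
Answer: $\frac{4497074747}{20649658367} \approx 0.21778$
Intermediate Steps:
$L = 130314$ ($L = -7 + \left(-19\right)^{4} = -7 + 130321 = 130314$)
$\frac{L}{306007} - \frac{70205}{337405} = \frac{130314}{306007} - \frac{70205}{337405} = 130314 \cdot \frac{1}{306007} - \frac{14041}{67481} = \frac{130314}{306007} - \frac{14041}{67481} = \frac{4497074747}{20649658367}$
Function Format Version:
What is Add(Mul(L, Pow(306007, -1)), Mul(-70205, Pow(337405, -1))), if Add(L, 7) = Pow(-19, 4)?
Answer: Rational(4497074747, 20649658367) ≈ 0.21778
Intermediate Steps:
L = 130314 (L = Add(-7, Pow(-19, 4)) = Add(-7, 130321) = 130314)
Add(Mul(L, Pow(306007, -1)), Mul(-70205, Pow(337405, -1))) = Add(Mul(130314, Pow(306007, -1)), Mul(-70205, Pow(337405, -1))) = Add(Mul(130314, Rational(1, 306007)), Mul(-70205, Rational(1, 337405))) = Add(Rational(130314, 306007), Rational(-14041, 67481)) = Rational(4497074747, 20649658367)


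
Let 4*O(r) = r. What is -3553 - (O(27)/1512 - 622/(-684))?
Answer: -136129115/38304 ≈ -3553.9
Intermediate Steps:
O(r) = r/4
-3553 - (O(27)/1512 - 622/(-684)) = -3553 - (((¼)*27)/1512 - 622/(-684)) = -3553 - ((27/4)*(1/1512) - 622*(-1/684)) = -3553 - (1/224 + 311/342) = -3553 - 1*35003/38304 = -3553 - 35003/38304 = -136129115/38304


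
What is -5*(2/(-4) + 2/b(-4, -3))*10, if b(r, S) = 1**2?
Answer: -75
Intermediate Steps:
b(r, S) = 1
-5*(2/(-4) + 2/b(-4, -3))*10 = -5*(2/(-4) + 2/1)*10 = -5*(2*(-1/4) + 2*1)*10 = -5*(-1/2 + 2)*10 = -5*3/2*10 = -15/2*10 = -75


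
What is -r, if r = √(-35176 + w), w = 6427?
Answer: -37*I*√21 ≈ -169.56*I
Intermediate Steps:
r = 37*I*√21 (r = √(-35176 + 6427) = √(-28749) = 37*I*√21 ≈ 169.56*I)
-r = -37*I*√21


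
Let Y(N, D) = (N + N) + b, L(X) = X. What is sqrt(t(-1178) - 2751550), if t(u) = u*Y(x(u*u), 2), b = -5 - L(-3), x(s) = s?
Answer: I*sqrt(3272132698) ≈ 57203.0*I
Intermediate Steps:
b = -2 (b = -5 - 1*(-3) = -5 + 3 = -2)
Y(N, D) = -2 + 2*N (Y(N, D) = (N + N) - 2 = 2*N - 2 = -2 + 2*N)
t(u) = u*(-2 + 2*u**2) (t(u) = u*(-2 + 2*(u*u)) = u*(-2 + 2*u**2))
sqrt(t(-1178) - 2751550) = sqrt(2*(-1178)*(-1 + (-1178)**2) - 2751550) = sqrt(2*(-1178)*(-1 + 1387684) - 2751550) = sqrt(2*(-1178)*1387683 - 2751550) = sqrt(-3269381148 - 2751550) = sqrt(-3272132698) = I*sqrt(3272132698)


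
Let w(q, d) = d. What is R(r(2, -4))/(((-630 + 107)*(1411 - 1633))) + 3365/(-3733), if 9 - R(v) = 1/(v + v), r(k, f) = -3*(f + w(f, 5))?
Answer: -2343974825/2600542188 ≈ -0.90134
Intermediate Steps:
r(k, f) = -15 - 3*f (r(k, f) = -3*(f + 5) = -3*(5 + f) = -15 - 3*f)
R(v) = 9 - 1/(2*v) (R(v) = 9 - 1/(v + v) = 9 - 1/(2*v))
R(r(2, -4))/(((-630 + 107)*(1411 - 1633))) + 3365/(-3733) = (9 - 1/(2*(-15 - 3*(-4))))/(((-630 + 107)*(1411 - 1633))) + 3365/(-3733) = (9 - 1/(2*(-15 + 12)))/((-523*(-222))) + 3365*(-1/3733) = (9 - ½/(-3))/116106 - 3365/3733 = (9 - ½*(-⅓))*(1/116106) - 3365/3733 = (9 + ⅙)*(1/116106) - 3365/3733 = (55/6)*(1/116106) - 3365/3733 = 55/696636 - 3365/3733 = -2343974825/2600542188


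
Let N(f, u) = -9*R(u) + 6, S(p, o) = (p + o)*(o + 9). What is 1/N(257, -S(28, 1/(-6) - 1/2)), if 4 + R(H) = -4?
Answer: 1/78 ≈ 0.012821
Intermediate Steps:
R(H) = -8 (R(H) = -4 - 4 = -8)
S(p, o) = (9 + o)*(o + p) (S(p, o) = (o + p)*(9 + o) = (9 + o)*(o + p))
N(f, u) = 78 (N(f, u) = -9*(-8) + 6 = 72 + 6 = 78)
1/N(257, -S(28, 1/(-6) - 1/2)) = 1/78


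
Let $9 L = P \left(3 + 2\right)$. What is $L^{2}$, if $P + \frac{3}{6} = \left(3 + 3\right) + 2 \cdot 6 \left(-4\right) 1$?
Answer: $\frac{180625}{324} \approx 557.48$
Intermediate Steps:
$P = - \frac{85}{2}$ ($P = - \frac{1}{2} + \left(\left(3 + 3\right) + 2 \cdot 6 \left(-4\right) 1\right) = - \frac{1}{2} + \left(6 + 2 \left(\left(-24\right) 1\right)\right) = - \frac{1}{2} + \left(6 + 2 \left(-24\right)\right) = - \frac{1}{2} + \left(6 - 48\right) = - \frac{1}{2} - 42 = - \frac{85}{2} \approx -42.5$)
$L = - \frac{425}{18}$ ($L = \frac{\left(- \frac{85}{2}\right) \left(3 + 2\right)}{9} = \frac{\left(- \frac{85}{2}\right) 5}{9} = \frac{1}{9} \left(- \frac{425}{2}\right) = - \frac{425}{18} \approx -23.611$)
$L^{2} = \left(- \frac{425}{18}\right)^{2} = \frac{180625}{324}$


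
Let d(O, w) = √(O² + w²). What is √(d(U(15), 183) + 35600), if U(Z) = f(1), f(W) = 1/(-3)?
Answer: √(320400 + 3*√301402)/3 ≈ 189.16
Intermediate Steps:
f(W) = -⅓
U(Z) = -⅓
√(d(U(15), 183) + 35600) = √(√((-⅓)² + 183²) + 35600) = √(√(⅑ + 33489) + 35600) = √(√(301402/9) + 35600) = √(√301402/3 + 35600) = √(35600 + √301402/3)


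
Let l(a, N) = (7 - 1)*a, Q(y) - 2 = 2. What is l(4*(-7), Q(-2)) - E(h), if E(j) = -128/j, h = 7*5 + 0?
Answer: -5752/35 ≈ -164.34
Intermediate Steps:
Q(y) = 4 (Q(y) = 2 + 2 = 4)
l(a, N) = 6*a
h = 35 (h = 35 + 0 = 35)
l(4*(-7), Q(-2)) - E(h) = 6*(4*(-7)) - (-128)/35 = 6*(-28) - (-128)/35 = -168 - 1*(-128/35) = -168 + 128/35 = -5752/35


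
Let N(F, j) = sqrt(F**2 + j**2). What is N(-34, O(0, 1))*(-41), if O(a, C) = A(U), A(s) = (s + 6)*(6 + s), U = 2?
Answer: -82*sqrt(1313) ≈ -2971.3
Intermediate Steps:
A(s) = (6 + s)**2 (A(s) = (6 + s)*(6 + s) = (6 + s)**2)
O(a, C) = 64 (O(a, C) = (6 + 2)**2 = 8**2 = 64)
N(-34, O(0, 1))*(-41) = sqrt((-34)**2 + 64**2)*(-41) = sqrt(1156 + 4096)*(-41) = sqrt(5252)*(-41) = (2*sqrt(1313))*(-41) = -82*sqrt(1313)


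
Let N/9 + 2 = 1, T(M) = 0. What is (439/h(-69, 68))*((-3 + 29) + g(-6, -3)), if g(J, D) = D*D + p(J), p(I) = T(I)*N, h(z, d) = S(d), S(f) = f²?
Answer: 15365/4624 ≈ 3.3229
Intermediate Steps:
N = -9 (N = -18 + 9*1 = -18 + 9 = -9)
h(z, d) = d²
p(I) = 0 (p(I) = 0*(-9) = 0)
g(J, D) = D² (g(J, D) = D*D + 0 = D² + 0 = D²)
(439/h(-69, 68))*((-3 + 29) + g(-6, -3)) = (439/(68²))*((-3 + 29) + (-3)²) = (439/4624)*(26 + 9) = (439*(1/4624))*35 = (439/4624)*35 = 15365/4624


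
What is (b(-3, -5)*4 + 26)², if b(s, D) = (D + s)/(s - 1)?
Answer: 1156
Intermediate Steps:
b(s, D) = (D + s)/(-1 + s)
(b(-3, -5)*4 + 26)² = (((-5 - 3)/(-1 - 3))*4 + 26)² = ((-8/(-4))*4 + 26)² = (-¼*(-8)*4 + 26)² = (2*4 + 26)² = (8 + 26)² = 34² = 1156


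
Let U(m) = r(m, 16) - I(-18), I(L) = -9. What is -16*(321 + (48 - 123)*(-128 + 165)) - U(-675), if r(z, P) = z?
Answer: 39930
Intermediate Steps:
U(m) = 9 + m (U(m) = m - 1*(-9) = m + 9 = 9 + m)
-16*(321 + (48 - 123)*(-128 + 165)) - U(-675) = -16*(321 + (48 - 123)*(-128 + 165)) - (9 - 675) = -16*(321 - 75*37) - 1*(-666) = -16*(321 - 2775) + 666 = -16*(-2454) + 666 = 39264 + 666 = 39930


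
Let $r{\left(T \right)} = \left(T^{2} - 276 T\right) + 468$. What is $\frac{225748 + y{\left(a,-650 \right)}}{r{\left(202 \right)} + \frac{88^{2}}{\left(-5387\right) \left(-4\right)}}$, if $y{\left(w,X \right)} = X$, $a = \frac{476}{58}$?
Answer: $- \frac{606301463}{39000912} \approx -15.546$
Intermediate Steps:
$a = \frac{238}{29}$ ($a = 476 \cdot \frac{1}{58} = \frac{238}{29} \approx 8.2069$)
$r{\left(T \right)} = 468 + T^{2} - 276 T$
$\frac{225748 + y{\left(a,-650 \right)}}{r{\left(202 \right)} + \frac{88^{2}}{\left(-5387\right) \left(-4\right)}} = \frac{225748 - 650}{\left(468 + 202^{2} - 55752\right) + \frac{88^{2}}{\left(-5387\right) \left(-4\right)}} = \frac{225098}{\left(468 + 40804 - 55752\right) + \frac{7744}{21548}} = \frac{225098}{-14480 + 7744 \cdot \frac{1}{21548}} = \frac{225098}{-14480 + \frac{1936}{5387}} = \frac{225098}{- \frac{78001824}{5387}} = 225098 \left(- \frac{5387}{78001824}\right) = - \frac{606301463}{39000912}$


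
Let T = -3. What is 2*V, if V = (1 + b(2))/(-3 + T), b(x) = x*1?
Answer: -1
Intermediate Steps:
b(x) = x
V = -1/2 (V = (1 + 2)/(-3 - 3) = 3/(-6) = 3*(-1/6) = -1/2 ≈ -0.50000)
2*V = 2*(-1/2) = -1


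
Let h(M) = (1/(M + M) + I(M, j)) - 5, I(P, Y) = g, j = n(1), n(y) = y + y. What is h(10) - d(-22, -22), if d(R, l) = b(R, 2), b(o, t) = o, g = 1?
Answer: 361/20 ≈ 18.050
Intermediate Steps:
n(y) = 2*y
j = 2 (j = 2*1 = 2)
I(P, Y) = 1
d(R, l) = R
h(M) = -4 + 1/(2*M) (h(M) = (1/(M + M) + 1) - 5 = (1/(2*M) + 1) - 5 = (1 + 1/(2*M)) - 5 = -4 + 1/(2*M))
h(10) - d(-22, -22) = (-4 + (1/2)/10) - 1*(-22) = (-4 + (1/2)*(1/10)) + 22 = (-4 + 1/20) + 22 = -79/20 + 22 = 361/20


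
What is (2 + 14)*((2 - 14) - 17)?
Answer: -464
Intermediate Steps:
(2 + 14)*((2 - 14) - 17) = 16*(-12 - 17) = 16*(-29) = -464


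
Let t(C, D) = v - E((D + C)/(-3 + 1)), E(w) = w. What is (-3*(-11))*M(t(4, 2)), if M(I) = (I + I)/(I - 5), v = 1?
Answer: -264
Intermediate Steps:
t(C, D) = 1 + C/2 + D/2 (t(C, D) = 1 - (D + C)/(-3 + 1) = 1 - (C + D)/(-2) = 1 - (C + D)*(-1)/2 = 1 - (-C/2 - D/2) = 1 + (C/2 + D/2) = 1 + C/2 + D/2)
M(I) = 2*I/(-5 + I) (M(I) = (2*I)/(-5 + I) = 2*I/(-5 + I))
(-3*(-11))*M(t(4, 2)) = (-3*(-11))*(2*(1 + (1/2)*4 + (1/2)*2)/(-5 + (1 + (1/2)*4 + (1/2)*2))) = 33*(2*(1 + 2 + 1)/(-5 + (1 + 2 + 1))) = 33*(2*4/(-5 + 4)) = 33*(2*4/(-1)) = 33*(2*4*(-1)) = 33*(-8) = -264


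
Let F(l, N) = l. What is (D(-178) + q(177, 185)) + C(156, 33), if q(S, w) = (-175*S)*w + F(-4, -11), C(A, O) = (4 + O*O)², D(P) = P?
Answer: -4535908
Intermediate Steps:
C(A, O) = (4 + O²)²
q(S, w) = -4 - 175*S*w (q(S, w) = (-175*S)*w - 4 = -175*S*w - 4 = -4 - 175*S*w)
(D(-178) + q(177, 185)) + C(156, 33) = (-178 + (-4 - 175*177*185)) + (4 + 33²)² = (-178 + (-4 - 5730375)) + (4 + 1089)² = (-178 - 5730379) + 1093² = -5730557 + 1194649 = -4535908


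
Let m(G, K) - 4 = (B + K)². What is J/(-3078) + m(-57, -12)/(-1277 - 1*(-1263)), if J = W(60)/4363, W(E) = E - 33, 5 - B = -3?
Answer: -4973827/3481674 ≈ -1.4286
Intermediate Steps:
B = 8 (B = 5 - 1*(-3) = 5 + 3 = 8)
W(E) = -33 + E
m(G, K) = 4 + (8 + K)²
J = 27/4363 (J = (-33 + 60)/4363 = 27*(1/4363) = 27/4363 ≈ 0.0061884)
J/(-3078) + m(-57, -12)/(-1277 - 1*(-1263)) = (27/4363)/(-3078) + (4 + (8 - 12)²)/(-1277 - 1*(-1263)) = (27/4363)*(-1/3078) + (4 + (-4)²)/(-1277 + 1263) = -1/497382 + (4 + 16)/(-14) = -1/497382 + 20*(-1/14) = -1/497382 - 10/7 = -4973827/3481674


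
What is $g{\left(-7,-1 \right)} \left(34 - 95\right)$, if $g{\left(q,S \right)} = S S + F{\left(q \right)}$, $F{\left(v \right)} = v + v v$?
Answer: $-2623$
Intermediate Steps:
$F{\left(v \right)} = v + v^{2}$
$g{\left(q,S \right)} = S^{2} + q \left(1 + q\right)$ ($g{\left(q,S \right)} = S S + q \left(1 + q\right) = S^{2} + q \left(1 + q\right)$)
$g{\left(-7,-1 \right)} \left(34 - 95\right) = \left(\left(-1\right)^{2} - 7 \left(1 - 7\right)\right) \left(34 - 95\right) = \left(1 - -42\right) \left(-61\right) = \left(1 + 42\right) \left(-61\right) = 43 \left(-61\right) = -2623$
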